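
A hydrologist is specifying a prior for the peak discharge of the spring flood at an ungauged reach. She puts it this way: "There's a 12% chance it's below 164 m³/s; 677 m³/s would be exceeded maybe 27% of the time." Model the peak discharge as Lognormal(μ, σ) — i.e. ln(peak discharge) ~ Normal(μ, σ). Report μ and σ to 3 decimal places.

If T ~ Lognormal(μ,σ) then ln T ~ Normal(μ,σ), so the p-quantile of ln T is μ + z_p·σ.
ln(164) = 5.1 and ln(677) = 6.518; z_{0.12} = -1.175, z_{0.73} = 0.6128.
σ = (6.518 − 5.1)/(0.6128 − (-1.175)) = 0.793.
μ = 5.1 − (-1.175)·0.793 = 6.032.

μ ≈ 6.032, σ ≈ 0.793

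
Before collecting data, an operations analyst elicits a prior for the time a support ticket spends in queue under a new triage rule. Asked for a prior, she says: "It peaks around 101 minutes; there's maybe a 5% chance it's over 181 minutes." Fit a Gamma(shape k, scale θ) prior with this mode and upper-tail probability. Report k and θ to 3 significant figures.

k ≈ 9.19, θ ≈ 12.3

Gamma(k,θ) with k>1 has mode (k−1)θ, so θ = 101/(k−1).
Need P(X < 181) = 0.95 with θ tied to k this way. Start at k = 2, θ = 101: P(X<181) ≈ 0.535.
Too low — raise k to concentrate. Iterating converges to k ≈ 9.19.
Then θ = 101/(9.19−1) ≈ 12.3.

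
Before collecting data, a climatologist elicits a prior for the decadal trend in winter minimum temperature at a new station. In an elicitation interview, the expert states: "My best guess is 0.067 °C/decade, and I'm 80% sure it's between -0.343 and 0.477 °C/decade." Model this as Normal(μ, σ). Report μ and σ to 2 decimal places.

A symmetric 80% interval runs μ ± z·σ with z = 1.282.
Half-width = 0.41, so σ = 0.41/1.282 = 0.32.
μ is the stated best guess, 0.07.

μ = 0.07, σ = 0.32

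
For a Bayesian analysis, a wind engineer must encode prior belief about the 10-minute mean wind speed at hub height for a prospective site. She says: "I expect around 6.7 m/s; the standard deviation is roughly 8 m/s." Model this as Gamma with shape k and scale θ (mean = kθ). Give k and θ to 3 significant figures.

k ≈ 0.701, θ ≈ 9.55

For Gamma(k, scale θ): mean = kθ, variance = kθ², so CV = 1/√k.
CV = SD/mean = 8/6.7 = 1.194, hence k = 1/CV² = 0.701.
Then θ = mean/k = 6.7/0.701 = 9.55.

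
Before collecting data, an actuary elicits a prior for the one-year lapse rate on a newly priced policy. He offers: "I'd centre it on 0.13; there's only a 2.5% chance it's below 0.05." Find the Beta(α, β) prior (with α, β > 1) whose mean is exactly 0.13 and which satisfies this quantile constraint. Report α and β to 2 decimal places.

α ≈ 5.93, β ≈ 39.67

With mean 0.13 fixed, write α = 0.13s, β = 0.87s where s = α+β.
Need P(θ < 0.05) = 0.025 under Beta(0.13s, 0.87s). Normal approximation: (q−m)/√(m(1−m)/s) ≈ z_{0.025} = -1.96, so s ≈ 0.13·0.87·(-1.96)²/(0.05−0.13)² = 67.9.
At s = 67.9: P(θ<0.05) ≈ 0.007. Adjusting to match 0.025 gives s ≈ 45.60.
So α = 0.13·45.60 ≈ 5.93, β = 0.87·45.60 ≈ 39.67.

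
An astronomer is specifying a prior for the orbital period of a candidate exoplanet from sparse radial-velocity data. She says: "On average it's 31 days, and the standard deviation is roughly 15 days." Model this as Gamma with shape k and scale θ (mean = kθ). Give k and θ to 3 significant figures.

k ≈ 4.27, θ ≈ 7.26

For Gamma(k, scale θ): mean = kθ, variance = kθ², so CV = 1/√k.
CV = SD/mean = 15/31 = 0.4839, hence k = 1/CV² = 4.27.
Then θ = mean/k = 31/4.27 = 7.26.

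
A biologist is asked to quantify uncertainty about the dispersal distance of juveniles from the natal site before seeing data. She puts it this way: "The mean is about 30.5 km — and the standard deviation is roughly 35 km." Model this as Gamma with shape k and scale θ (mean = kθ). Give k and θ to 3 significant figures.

k ≈ 0.759, θ ≈ 40.2

For Gamma(k, scale θ): mean = kθ, variance = kθ², so CV = 1/√k.
CV = SD/mean = 35/30.5 = 1.148, hence k = 1/CV² = 0.759.
Then θ = mean/k = 30.5/0.759 = 40.2.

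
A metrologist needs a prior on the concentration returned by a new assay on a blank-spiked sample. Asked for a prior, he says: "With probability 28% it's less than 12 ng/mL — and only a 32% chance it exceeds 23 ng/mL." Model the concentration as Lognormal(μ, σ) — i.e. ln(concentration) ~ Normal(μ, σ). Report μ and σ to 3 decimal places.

If T ~ Lognormal(μ,σ) then ln T ~ Normal(μ,σ), so the p-quantile of ln T is μ + z_p·σ.
ln(12) = 2.485 and ln(23) = 3.135; z_{0.28} = -0.5828, z_{0.68} = 0.4677.
σ = (3.135 − 2.485)/(0.4677 − (-0.5828)) = 0.619.
μ = 2.485 − (-0.5828)·0.619 = 2.846.

μ ≈ 2.846, σ ≈ 0.619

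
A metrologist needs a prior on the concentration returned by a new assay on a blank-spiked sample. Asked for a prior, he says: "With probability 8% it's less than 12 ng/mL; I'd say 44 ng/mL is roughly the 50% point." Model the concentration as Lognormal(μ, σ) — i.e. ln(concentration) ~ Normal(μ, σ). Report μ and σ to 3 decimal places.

μ ≈ 3.784, σ ≈ 0.925

If T ~ Lognormal(μ,σ) then ln T ~ Normal(μ,σ), so the p-quantile of ln T is μ + z_p·σ.
ln(12) = 2.485 and ln(44) = 3.784; z_{0.08} = -1.405, z_{0.5} = 0.
σ = (3.784 − 2.485)/(0 − (-1.405)) = 0.925.
μ = 2.485 − (-1.405)·0.925 = 3.784.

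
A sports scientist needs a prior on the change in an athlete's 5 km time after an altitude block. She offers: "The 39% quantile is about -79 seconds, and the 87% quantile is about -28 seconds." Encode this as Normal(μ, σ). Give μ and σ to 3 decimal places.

μ = -68.866, σ = 36.281

The p-quantile of Normal(μ,σ) is μ + z_p·σ, with z_{0.39} = -0.2793 and z_{0.87} = 1.126.
Eliminate σ: μ = (z₂·x₁ − z₁·x₂)/(z₂ − z₁) = (1.126·-79 − (-0.2793)·-28)/1.406 = -68.866.
Then σ = (x₂ − x₁)/(z₂ − z₁) = (-28 − -79)/1.406 = 36.281.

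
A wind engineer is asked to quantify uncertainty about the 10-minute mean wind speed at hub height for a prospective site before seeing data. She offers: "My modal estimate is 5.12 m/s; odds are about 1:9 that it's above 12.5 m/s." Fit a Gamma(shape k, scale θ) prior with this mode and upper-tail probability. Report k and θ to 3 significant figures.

k ≈ 3.41, θ ≈ 2.12

Gamma(k,θ) with k>1 has mode (k−1)θ, so θ = 5.12/(k−1).
Need P(X < 12.5) = 0.9 with θ tied to k this way. Start at k = 2, θ = 5.12: P(X<12.5) ≈ 0.700.
Too low — raise k to concentrate. Iterating converges to k ≈ 3.41.
Then θ = 5.12/(3.41−1) ≈ 2.12.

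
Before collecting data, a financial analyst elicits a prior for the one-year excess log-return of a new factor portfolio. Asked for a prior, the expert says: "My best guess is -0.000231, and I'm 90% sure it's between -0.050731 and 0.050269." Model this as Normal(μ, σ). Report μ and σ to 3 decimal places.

A symmetric 90% interval runs μ ± z·σ with z = 1.645.
Half-width = 0.0505, so σ = 0.0505/1.645 = 0.031.
μ is the stated best guess, -0.000.

μ = -0.000, σ = 0.031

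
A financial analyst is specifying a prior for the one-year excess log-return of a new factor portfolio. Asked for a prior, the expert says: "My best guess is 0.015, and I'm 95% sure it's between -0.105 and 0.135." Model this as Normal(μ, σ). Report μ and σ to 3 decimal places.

A symmetric 95% interval runs μ ± z·σ with z = 1.96.
Half-width = 0.12, so σ = 0.12/1.96 = 0.061.
μ is the stated best guess, 0.015.

μ = 0.015, σ = 0.061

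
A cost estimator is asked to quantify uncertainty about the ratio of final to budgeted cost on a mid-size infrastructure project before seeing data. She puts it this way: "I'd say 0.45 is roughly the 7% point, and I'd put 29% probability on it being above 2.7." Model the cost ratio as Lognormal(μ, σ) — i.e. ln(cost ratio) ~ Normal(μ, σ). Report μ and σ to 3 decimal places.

If T ~ Lognormal(μ,σ) then ln T ~ Normal(μ,σ), so the p-quantile of ln T is μ + z_p·σ.
ln(0.45) = -0.7985 and ln(2.7) = 0.9933; z_{0.07} = -1.476, z_{0.71} = 0.5534.
σ = (0.9933 − -0.7985)/(0.5534 − (-1.476)) = 0.883.
μ = -0.7985 − (-1.476)·0.883 = 0.505.

μ ≈ 0.505, σ ≈ 0.883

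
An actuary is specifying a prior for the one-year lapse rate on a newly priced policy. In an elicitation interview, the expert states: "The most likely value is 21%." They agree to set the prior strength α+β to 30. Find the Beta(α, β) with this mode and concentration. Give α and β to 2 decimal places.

α = 6.88, β = 23.12

For α,β > 1 the Beta mode is (α−1)/(α+β−2). With α+β = 30, the mode is (α−1)/28.
Set (α−1)/28 = 0.21 → α = 1 + 0.21·28 = 6.88.
β = 30 − α = 23.12.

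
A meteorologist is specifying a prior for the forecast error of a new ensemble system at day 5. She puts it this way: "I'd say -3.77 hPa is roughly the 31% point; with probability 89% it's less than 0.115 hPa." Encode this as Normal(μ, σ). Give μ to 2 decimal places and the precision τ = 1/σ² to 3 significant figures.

μ = -2.65, τ = 0.197

The p-quantile of Normal(μ,σ) is μ + z_p·σ, with z_{0.31} = -0.4959 and z_{0.89} = 1.227.
Eliminate σ: μ = (z₂·x₁ − z₁·x₂)/(z₂ − z₁) = (1.227·-3.77 − (-0.4959)·0.115)/1.722 = -2.65.
Then σ = (x₂ − x₁)/(z₂ − z₁) = (0.115 − -3.77)/1.722 = 2.26.
Precision τ = 1/σ² = 1/2.256² = 0.197.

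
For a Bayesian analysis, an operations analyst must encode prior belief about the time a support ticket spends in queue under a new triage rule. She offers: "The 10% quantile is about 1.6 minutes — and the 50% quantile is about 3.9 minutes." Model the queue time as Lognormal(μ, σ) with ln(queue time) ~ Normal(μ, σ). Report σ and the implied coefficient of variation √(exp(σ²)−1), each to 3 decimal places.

σ ≈ 0.695, CV ≈ 0.788

If T ~ Lognormal(μ,σ) then ln T ~ Normal(μ,σ), so the p-quantile of ln T is μ + z_p·σ.
ln(1.6) = 0.47 and ln(3.9) = 1.361; z_{0.1} = -1.282, z_{0.5} = 0.
σ = (1.361 − 0.47)/(0 − (-1.282)) = 0.695.
μ = 0.47 − (-1.282)·0.695 = 1.361.
CV = √(exp(σ²)−1) = √(exp(0.4833)−1) = 0.788.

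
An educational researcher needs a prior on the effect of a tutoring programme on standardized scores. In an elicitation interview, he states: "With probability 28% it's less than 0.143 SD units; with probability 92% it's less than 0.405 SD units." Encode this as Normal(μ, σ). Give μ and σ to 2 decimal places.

μ = 0.22, σ = 0.13

For Normal(μ,σ), the p-quantile is μ + z_p·σ. Here z_{0.28} = -0.5828, z_{0.92} = 1.405.
So 0.143 = μ − 0.5828σ and 0.405 = μ + 1.405σ.
Subtracting: σ = (0.405 − 0.143)/(1.405 − (-0.5828)) = 0.13.
Then μ = 0.143 − (-0.5828)·0.13 = 0.22.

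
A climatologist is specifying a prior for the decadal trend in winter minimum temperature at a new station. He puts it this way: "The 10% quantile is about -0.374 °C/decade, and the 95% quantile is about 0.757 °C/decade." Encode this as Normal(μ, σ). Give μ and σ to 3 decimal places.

μ = 0.121, σ = 0.386

For Normal(μ,σ), the p-quantile is μ + z_p·σ. Here z_{0.1} = -1.282, z_{0.95} = 1.645.
So -0.374 = μ − 1.282σ and 0.757 = μ + 1.645σ.
Subtracting: σ = (0.757 − -0.374)/(1.645 − (-1.282)) = 0.386.
Then μ = -0.374 − (-1.282)·0.386 = 0.121.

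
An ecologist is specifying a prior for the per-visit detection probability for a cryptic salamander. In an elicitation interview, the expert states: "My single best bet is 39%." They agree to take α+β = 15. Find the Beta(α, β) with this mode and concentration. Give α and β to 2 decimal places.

For α,β > 1 the Beta mode is (α−1)/(α+β−2). With α+β = 15, the mode is (α−1)/13.
Set (α−1)/13 = 0.39 → α = 1 + 0.39·13 = 6.07.
β = 15 − α = 8.93.

α = 6.07, β = 8.93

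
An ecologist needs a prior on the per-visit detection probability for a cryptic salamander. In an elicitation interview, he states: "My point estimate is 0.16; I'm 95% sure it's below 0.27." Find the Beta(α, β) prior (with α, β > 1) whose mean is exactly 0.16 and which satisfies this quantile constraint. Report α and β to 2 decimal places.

α ≈ 5.66, β ≈ 29.73

With mean 0.16 fixed, write α = 0.16s, β = 0.84s where s = α+β.
Need P(θ < 0.27) = 0.95 under Beta(0.16s, 0.84s). Normal approximation: (q−m)/√(m(1−m)/s) ≈ z_{0.95} = 1.64, so s ≈ 0.16·0.84·(1.64)²/(0.27−0.16)² = 30.1.
At s = 30.1: P(θ<0.27) ≈ 0.937. Adjusting to match 0.95 gives s ≈ 35.40.
So α = 0.16·35.40 ≈ 5.66, β = 0.84·35.40 ≈ 29.73.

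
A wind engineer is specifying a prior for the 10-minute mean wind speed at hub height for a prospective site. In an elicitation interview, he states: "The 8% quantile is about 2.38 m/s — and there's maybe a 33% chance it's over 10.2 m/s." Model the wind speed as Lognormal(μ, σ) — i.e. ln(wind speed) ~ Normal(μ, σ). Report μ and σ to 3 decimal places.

If T ~ Lognormal(μ,σ) then ln T ~ Normal(μ,σ), so the p-quantile of ln T is μ + z_p·σ.
ln(2.38) = 0.8671 and ln(10.2) = 2.322; z_{0.08} = -1.405, z_{0.67} = 0.4399.
σ = (2.322 − 0.8671)/(0.4399 − (-1.405)) = 0.789.
μ = 0.8671 − (-1.405)·0.789 = 1.975.

μ ≈ 1.975, σ ≈ 0.789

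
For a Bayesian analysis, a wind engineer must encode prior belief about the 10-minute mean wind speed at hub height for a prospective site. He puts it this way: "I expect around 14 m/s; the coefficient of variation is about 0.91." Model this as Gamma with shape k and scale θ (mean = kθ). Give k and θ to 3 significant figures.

k ≈ 1.21, θ ≈ 11.6

For Gamma(k, scale θ): mean = kθ, variance = kθ², so CV = 1/√k.
CV = 0.91, hence k = 1/CV² = 1.21.
Then θ = mean/k = 14/1.21 = 11.6.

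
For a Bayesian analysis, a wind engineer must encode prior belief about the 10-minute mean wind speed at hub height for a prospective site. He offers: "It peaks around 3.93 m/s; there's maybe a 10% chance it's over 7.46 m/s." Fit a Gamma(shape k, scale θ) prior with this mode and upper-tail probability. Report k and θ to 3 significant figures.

Gamma(k,θ) with k>1 has mode (k−1)θ, so θ = 3.93/(k−1).
Need P(X < 7.46) = 0.9 with θ tied to k this way. Start at k = 2, θ = 3.93: P(X<7.46) ≈ 0.566.
Too low — raise k to concentrate. Iterating converges to k ≈ 5.65.
Then θ = 3.93/(5.65−1) ≈ 0.844.

k ≈ 5.65, θ ≈ 0.844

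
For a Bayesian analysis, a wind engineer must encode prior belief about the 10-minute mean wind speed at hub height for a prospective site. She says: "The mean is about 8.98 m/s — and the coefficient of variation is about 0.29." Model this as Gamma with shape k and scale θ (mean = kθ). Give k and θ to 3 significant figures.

For Gamma(k, scale θ): mean = kθ, variance = kθ², so CV = 1/√k.
CV = 0.29, hence k = 1/CV² = 11.9.
Then θ = mean/k = 8.98/11.9 = 0.755.

k ≈ 11.9, θ ≈ 0.755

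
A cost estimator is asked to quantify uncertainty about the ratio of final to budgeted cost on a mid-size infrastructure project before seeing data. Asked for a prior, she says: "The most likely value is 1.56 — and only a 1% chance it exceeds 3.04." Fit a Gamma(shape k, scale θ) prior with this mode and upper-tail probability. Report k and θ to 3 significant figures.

k ≈ 12.1, θ ≈ 0.141

Gamma(k,θ) with k>1 has mode (k−1)θ, so θ = 1.56/(k−1).
Need P(X < 3.04) = 0.99 with θ tied to k this way. Start at k = 2, θ = 1.56: P(X<3.04) ≈ 0.580.
Too low — raise k to concentrate. Iterating converges to k ≈ 12.1.
Then θ = 1.56/(12.1−1) ≈ 0.141.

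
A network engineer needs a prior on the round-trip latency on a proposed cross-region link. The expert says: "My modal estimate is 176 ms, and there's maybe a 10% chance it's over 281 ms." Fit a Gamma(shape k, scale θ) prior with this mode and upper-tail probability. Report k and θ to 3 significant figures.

k ≈ 9.58, θ ≈ 20.5

Gamma(k,θ) with k>1 has mode (k−1)θ, so θ = 176/(k−1).
Need P(X < 281) = 0.9 with θ tied to k this way. Start at k = 2, θ = 176: P(X<281) ≈ 0.474.
Too low — raise k to concentrate. Iterating converges to k ≈ 9.58.
Then θ = 176/(9.58−1) ≈ 20.5.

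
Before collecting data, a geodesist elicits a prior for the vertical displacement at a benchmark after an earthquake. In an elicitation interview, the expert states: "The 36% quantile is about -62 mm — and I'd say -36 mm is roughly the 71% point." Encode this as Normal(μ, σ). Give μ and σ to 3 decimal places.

The p-quantile of Normal(μ,σ) is μ + z_p·σ, with z_{0.36} = -0.3585 and z_{0.71} = 0.5534.
Eliminate σ: μ = (z₂·x₁ − z₁·x₂)/(z₂ − z₁) = (0.5534·-62 − (-0.3585)·-36)/0.9118 = -51.779.
Then σ = (x₂ − x₁)/(z₂ − z₁) = (-36 − -62)/0.9118 = 28.514.

μ = -51.779, σ = 28.514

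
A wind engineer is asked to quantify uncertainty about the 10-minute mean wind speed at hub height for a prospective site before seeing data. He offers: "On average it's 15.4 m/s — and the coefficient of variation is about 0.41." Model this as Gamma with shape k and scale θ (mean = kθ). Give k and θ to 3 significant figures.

k ≈ 5.95, θ ≈ 2.59

For Gamma(k, scale θ): mean = kθ, variance = kθ², so CV = 1/√k.
CV = 0.41, hence k = 1/CV² = 5.95.
Then θ = mean/k = 15.4/5.95 = 2.59.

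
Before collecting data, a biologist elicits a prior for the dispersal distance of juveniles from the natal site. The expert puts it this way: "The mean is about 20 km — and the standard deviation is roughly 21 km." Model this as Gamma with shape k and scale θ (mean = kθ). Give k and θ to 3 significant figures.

For Gamma(k, scale θ): mean = kθ, variance = kθ², so CV = 1/√k.
CV = SD/mean = 21/20 = 1.05, hence k = 1/CV² = 0.907.
Then θ = mean/k = 20/0.907 = 22.1.

k ≈ 0.907, θ ≈ 22.1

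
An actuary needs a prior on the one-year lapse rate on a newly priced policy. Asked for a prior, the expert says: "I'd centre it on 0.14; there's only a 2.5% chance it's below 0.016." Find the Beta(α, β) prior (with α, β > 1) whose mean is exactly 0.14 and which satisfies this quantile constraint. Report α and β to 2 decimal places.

With mean 0.14 fixed, write α = 0.14s, β = 0.86s where s = α+β.
Need P(θ < 0.016) = 0.025 under Beta(0.14s, 0.86s). Normal approximation: (q−m)/√(m(1−m)/s) ≈ z_{0.025} = -1.96, so s ≈ 0.14·0.86·(-1.96)²/(0.016−0.14)² = 30.1.
At s = 30.1: P(θ<0.016) ≈ 0.001. Adjusting to match 0.025 gives s ≈ 12.92.
So α = 0.14·12.92 ≈ 1.81, β = 0.86·12.92 ≈ 11.11.

α ≈ 1.81, β ≈ 11.11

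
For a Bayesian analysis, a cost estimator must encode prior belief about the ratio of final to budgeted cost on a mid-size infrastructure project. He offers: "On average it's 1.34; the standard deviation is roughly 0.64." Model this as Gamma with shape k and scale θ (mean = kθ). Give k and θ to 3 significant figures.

k ≈ 4.38, θ ≈ 0.306

For Gamma(k, scale θ): mean = kθ, variance = kθ², so CV = 1/√k.
CV = SD/mean = 0.64/1.34 = 0.4776, hence k = 1/CV² = 4.38.
Then θ = mean/k = 1.34/4.38 = 0.306.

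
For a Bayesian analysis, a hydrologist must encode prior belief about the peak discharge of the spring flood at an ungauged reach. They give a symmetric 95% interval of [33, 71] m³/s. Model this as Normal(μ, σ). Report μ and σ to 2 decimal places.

μ = 52.00, σ = 9.69

A symmetric 95% interval runs μ ± z·σ with z = 1.96.
Half-width = 19, so σ = 19/1.96 = 9.69.
μ is the interval midpoint, 52.00.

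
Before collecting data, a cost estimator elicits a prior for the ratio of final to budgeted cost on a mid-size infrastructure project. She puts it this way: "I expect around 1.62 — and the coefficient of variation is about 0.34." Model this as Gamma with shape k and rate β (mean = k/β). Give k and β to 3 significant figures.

k ≈ 8.65, β ≈ 5.34

For Gamma(k, rate β): mean = k/β, variance = k/β², so CV = 1/√k.
CV = 0.34, hence k = 1/CV² = 8.65.
Then β = k/mean = 8.65/1.62 = 5.34.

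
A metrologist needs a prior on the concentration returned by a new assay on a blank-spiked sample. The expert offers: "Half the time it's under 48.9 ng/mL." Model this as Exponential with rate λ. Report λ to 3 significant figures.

Exponential median = ln 2 / λ, so λ = ln 2 / 48.9 = 0.0142.

λ ≈ 0.0142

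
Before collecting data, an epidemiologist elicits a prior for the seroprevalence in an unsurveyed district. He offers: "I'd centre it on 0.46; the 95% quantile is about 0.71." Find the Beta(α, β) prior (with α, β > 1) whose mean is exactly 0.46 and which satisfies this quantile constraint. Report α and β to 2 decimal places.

With mean 0.46 fixed, write α = 0.46s, β = 0.54s where s = α+β.
Need P(θ < 0.71) = 0.95 under Beta(0.46s, 0.54s). Normal approximation: (q−m)/√(m(1−m)/s) ≈ z_{0.95} = 1.64, so s ≈ 0.46·0.54·(1.64)²/(0.71−0.46)² = 10.8.
At s = 10.8: P(θ<0.71) ≈ 0.954. Adjusting to match 0.95 gives s ≈ 10.22.
So α = 0.46·10.22 ≈ 4.70, β = 0.54·10.22 ≈ 5.52.

α ≈ 4.70, β ≈ 5.52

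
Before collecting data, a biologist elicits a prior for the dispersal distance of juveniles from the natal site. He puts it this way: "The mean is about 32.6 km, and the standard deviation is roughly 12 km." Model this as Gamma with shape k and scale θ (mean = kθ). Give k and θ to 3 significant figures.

For Gamma(k, scale θ): mean = kθ, variance = kθ², so CV = 1/√k.
CV = SD/mean = 12/32.6 = 0.3681, hence k = 1/CV² = 7.38.
Then θ = mean/k = 32.6/7.38 = 4.42.

k ≈ 7.38, θ ≈ 4.42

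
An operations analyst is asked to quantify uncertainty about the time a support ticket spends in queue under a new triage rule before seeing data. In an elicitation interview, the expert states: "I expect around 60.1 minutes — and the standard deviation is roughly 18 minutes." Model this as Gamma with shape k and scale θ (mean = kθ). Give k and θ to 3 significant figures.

For Gamma(k, scale θ): mean = kθ, variance = kθ², so CV = 1/√k.
CV = SD/mean = 18/60.1 = 0.2995, hence k = 1/CV² = 11.1.
Then θ = mean/k = 60.1/11.1 = 5.39.

k ≈ 11.1, θ ≈ 5.39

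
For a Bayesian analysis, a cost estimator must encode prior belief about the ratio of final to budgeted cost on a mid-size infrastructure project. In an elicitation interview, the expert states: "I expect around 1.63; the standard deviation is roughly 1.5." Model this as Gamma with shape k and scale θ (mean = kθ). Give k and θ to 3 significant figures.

For Gamma(k, scale θ): mean = kθ, variance = kθ², so CV = 1/√k.
CV = SD/mean = 1.5/1.63 = 0.9202, hence k = 1/CV² = 1.18.
Then θ = mean/k = 1.63/1.18 = 1.38.

k ≈ 1.18, θ ≈ 1.38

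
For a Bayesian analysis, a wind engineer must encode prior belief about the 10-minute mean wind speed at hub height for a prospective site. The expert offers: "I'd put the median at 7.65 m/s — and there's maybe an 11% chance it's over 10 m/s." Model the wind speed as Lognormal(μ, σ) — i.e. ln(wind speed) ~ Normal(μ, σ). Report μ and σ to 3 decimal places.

If T ~ Lognormal(μ,σ) then ln T ~ Normal(μ,σ), so the p-quantile of ln T is μ + z_p·σ.
ln(7.65) = 2.035 and ln(10) = 2.303; z_{0.5} = 0, z_{0.89} = 1.227.
σ = (2.303 − 2.035)/(1.227 − (0)) = 0.218.
μ = 2.035 − (0)·0.218 = 2.035.

μ ≈ 2.035, σ ≈ 0.218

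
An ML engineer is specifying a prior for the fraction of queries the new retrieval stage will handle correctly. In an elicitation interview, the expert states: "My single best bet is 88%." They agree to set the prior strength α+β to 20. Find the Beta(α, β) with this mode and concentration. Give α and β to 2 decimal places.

α = 16.84, β = 3.16

For α,β > 1 the Beta mode is (α−1)/(α+β−2). With α+β = 20, the mode is (α−1)/18.
Set (α−1)/18 = 0.88 → α = 1 + 0.88·18 = 16.84.
β = 20 − α = 3.16.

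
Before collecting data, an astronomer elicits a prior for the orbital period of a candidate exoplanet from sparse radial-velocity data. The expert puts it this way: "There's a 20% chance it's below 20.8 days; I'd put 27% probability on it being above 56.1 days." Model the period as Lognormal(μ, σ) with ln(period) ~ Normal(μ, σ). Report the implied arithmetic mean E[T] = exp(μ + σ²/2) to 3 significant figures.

E[T] ≈ 46.6 days

If T ~ Lognormal(μ,σ) then ln T ~ Normal(μ,σ), so the p-quantile of ln T is μ + z_p·σ.
ln(20.8) = 3.035 and ln(56.1) = 4.027; z_{0.2} = -0.8416, z_{0.73} = 0.6128.
σ = (4.027 − 3.035)/(0.6128 − (-0.8416)) = 0.682.
μ = 3.035 − (-0.8416)·0.682 = 3.609.
E[T] = exp(μ + σ²/2) = exp(3.609 + 0.2327) = 46.6 days.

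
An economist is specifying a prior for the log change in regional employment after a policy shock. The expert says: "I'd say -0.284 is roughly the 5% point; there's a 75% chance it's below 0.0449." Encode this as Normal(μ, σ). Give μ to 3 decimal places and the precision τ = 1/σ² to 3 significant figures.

μ = -0.051, τ = 49.7

The p-quantile of Normal(μ,σ) is μ + z_p·σ, with z_{0.05} = -1.645 and z_{0.75} = 0.6745.
Eliminate σ: μ = (z₂·x₁ − z₁·x₂)/(z₂ − z₁) = (0.6745·-0.284 − (-1.645)·0.0449)/2.319 = -0.051.
Then σ = (x₂ − x₁)/(z₂ − z₁) = (0.0449 − -0.284)/2.319 = 0.142.
Precision τ = 1/σ² = 1/0.1418² = 49.7.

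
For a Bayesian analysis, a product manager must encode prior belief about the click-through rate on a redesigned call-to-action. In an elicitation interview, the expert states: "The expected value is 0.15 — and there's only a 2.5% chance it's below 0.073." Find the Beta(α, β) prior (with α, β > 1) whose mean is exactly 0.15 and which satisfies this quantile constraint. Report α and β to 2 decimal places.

With mean 0.15 fixed, write α = 0.15s, β = 0.85s where s = α+β.
Need P(θ < 0.073) = 0.025 under Beta(0.15s, 0.85s). Normal approximation: (q−m)/√(m(1−m)/s) ≈ z_{0.025} = -1.96, so s ≈ 0.15·0.85·(-1.96)²/(0.073−0.15)² = 82.6.
At s = 82.6: P(θ<0.073) ≈ 0.011. Adjusting to match 0.025 gives s ≈ 61.52.
So α = 0.15·61.52 ≈ 9.23, β = 0.85·61.52 ≈ 52.29.

α ≈ 9.23, β ≈ 52.29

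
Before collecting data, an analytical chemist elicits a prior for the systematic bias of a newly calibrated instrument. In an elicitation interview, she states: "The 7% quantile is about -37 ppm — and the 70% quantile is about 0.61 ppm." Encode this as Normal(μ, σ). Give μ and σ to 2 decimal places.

For Normal(μ,σ), the p-quantile is μ + z_p·σ. Here z_{0.07} = -1.476, z_{0.7} = 0.5244.
So -37 = μ − 1.476σ and 0.61 = μ + 0.5244σ.
Subtracting: σ = (0.61 − -37)/(0.5244 − (-1.476)) = 18.80.
Then μ = -37 − (-1.476)·18.80 = -9.25.

μ = -9.25, σ = 18.80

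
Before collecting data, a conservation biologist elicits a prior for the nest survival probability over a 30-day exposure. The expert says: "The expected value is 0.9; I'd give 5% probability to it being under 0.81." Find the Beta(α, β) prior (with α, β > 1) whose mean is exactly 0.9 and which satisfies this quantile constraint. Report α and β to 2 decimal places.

With mean 0.9 fixed, write α = 0.9s, β = 0.1s where s = α+β.
Need P(θ < 0.81) = 0.05 under Beta(0.9s, 0.1s). Normal approximation: (q−m)/√(m(1−m)/s) ≈ z_{0.05} = -1.64, so s ≈ 0.9·0.1·(-1.64)²/(0.81−0.9)² = 30.1.
At s = 30.1: P(θ<0.81) ≈ 0.067. Adjusting to match 0.05 gives s ≈ 37.54.
So α = 0.9·37.54 ≈ 33.79, β = 0.1·37.54 ≈ 3.75.

α ≈ 33.79, β ≈ 3.75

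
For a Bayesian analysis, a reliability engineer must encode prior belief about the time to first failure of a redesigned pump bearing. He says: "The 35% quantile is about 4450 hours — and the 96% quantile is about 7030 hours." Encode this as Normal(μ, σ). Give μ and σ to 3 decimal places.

μ = 4915.414, σ = 1207.861

For Normal(μ,σ), the p-quantile is μ + z_p·σ. Here z_{0.35} = -0.3853, z_{0.96} = 1.751.
So 4450 = μ − 0.3853σ and 7030 = μ + 1.751σ.
Subtracting: σ = (7030 − 4450)/(1.751 − (-0.3853)) = 1207.861.
Then μ = 4450 − (-0.3853)·1207.861 = 4915.414.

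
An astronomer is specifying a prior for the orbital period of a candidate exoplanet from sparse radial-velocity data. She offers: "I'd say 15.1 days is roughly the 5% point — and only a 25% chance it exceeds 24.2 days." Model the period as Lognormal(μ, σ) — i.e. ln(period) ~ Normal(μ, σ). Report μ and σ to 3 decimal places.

μ ≈ 3.049, σ ≈ 0.203

If T ~ Lognormal(μ,σ) then ln T ~ Normal(μ,σ), so the p-quantile of ln T is μ + z_p·σ.
ln(15.1) = 2.715 and ln(24.2) = 3.186; z_{0.05} = -1.645, z_{0.75} = 0.6745.
σ = (3.186 − 2.715)/(0.6745 − (-1.645)) = 0.203.
μ = 2.715 − (-1.645)·0.203 = 3.049.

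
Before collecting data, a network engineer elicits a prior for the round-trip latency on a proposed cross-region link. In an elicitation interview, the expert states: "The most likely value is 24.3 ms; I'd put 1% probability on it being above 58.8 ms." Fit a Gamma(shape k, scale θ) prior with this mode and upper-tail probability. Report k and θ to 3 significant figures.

k ≈ 7.05, θ ≈ 4.01

Gamma(k,θ) with k>1 has mode (k−1)θ, so θ = 24.3/(k−1).
Need P(X < 58.8) = 0.99 with θ tied to k this way. Start at k = 2, θ = 24.3: P(X<58.8) ≈ 0.696.
Too low — raise k to concentrate. Iterating converges to k ≈ 7.05.
Then θ = 24.3/(7.05−1) ≈ 4.01.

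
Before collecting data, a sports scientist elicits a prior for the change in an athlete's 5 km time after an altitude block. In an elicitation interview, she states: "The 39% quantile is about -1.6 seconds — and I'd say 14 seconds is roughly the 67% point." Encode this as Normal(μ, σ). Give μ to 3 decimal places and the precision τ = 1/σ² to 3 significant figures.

μ = 4.458, τ = 0.00213

The p-quantile of Normal(μ,σ) is μ + z_p·σ, with z_{0.39} = -0.2793 and z_{0.67} = 0.4399.
Eliminate σ: μ = (z₂·x₁ − z₁·x₂)/(z₂ − z₁) = (0.4399·-1.6 − (-0.2793)·14)/0.7192 = 4.458.
Then σ = (x₂ − x₁)/(z₂ − z₁) = (14 − -1.6)/0.7192 = 21.690.
Precision τ = 1/σ² = 1/21.69² = 0.00213.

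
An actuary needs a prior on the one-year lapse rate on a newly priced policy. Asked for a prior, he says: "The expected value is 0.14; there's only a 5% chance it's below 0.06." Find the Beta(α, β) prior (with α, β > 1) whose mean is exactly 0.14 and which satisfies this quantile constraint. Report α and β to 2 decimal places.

α ≈ 5.23, β ≈ 32.16

With mean 0.14 fixed, write α = 0.14s, β = 0.86s where s = α+β.
Need P(θ < 0.06) = 0.05 under Beta(0.14s, 0.86s). Normal approximation: (q−m)/√(m(1−m)/s) ≈ z_{0.05} = -1.64, so s ≈ 0.14·0.86·(-1.64)²/(0.06−0.14)² = 50.9.
At s = 50.9: P(θ<0.06) ≈ 0.025. Adjusting to match 0.05 gives s ≈ 37.39.
So α = 0.14·37.39 ≈ 5.23, β = 0.86·37.39 ≈ 32.16.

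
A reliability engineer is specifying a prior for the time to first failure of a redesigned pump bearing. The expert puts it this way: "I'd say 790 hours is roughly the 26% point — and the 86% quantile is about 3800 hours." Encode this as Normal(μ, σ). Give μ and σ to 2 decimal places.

μ = 1913.46, σ = 1746.28

For Normal(μ,σ), the p-quantile is μ + z_p·σ. Here z_{0.26} = -0.6433, z_{0.86} = 1.08.
So 790 = μ − 0.6433σ and 3800 = μ + 1.08σ.
Subtracting: σ = (3800 − 790)/(1.08 − (-0.6433)) = 1746.28.
Then μ = 790 − (-0.6433)·1746.28 = 1913.46.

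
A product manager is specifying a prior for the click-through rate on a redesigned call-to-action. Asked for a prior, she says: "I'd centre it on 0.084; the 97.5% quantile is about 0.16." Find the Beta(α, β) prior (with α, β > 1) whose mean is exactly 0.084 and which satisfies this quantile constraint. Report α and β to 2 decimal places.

α ≈ 5.71, β ≈ 62.29

With mean 0.084 fixed, write α = 0.084s, β = 0.916s where s = α+β.
Need P(θ < 0.16) = 0.975 under Beta(0.084s, 0.916s). Normal approximation: (q−m)/√(m(1−m)/s) ≈ z_{0.975} = 1.96, so s ≈ 0.084·0.916·(1.96)²/(0.16−0.084)² = 51.2.
At s = 51.2: P(θ<0.16) ≈ 0.958. Adjusting to match 0.975 gives s ≈ 68.00.
So α = 0.084·68.00 ≈ 5.71, β = 0.916·68.00 ≈ 62.29.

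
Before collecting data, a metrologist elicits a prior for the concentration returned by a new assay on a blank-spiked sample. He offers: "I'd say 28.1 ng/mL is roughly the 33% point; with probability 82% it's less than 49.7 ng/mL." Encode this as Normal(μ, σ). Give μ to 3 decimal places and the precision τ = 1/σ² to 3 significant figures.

μ = 35.111, τ = 0.00394

For Normal(μ,σ), the p-quantile is μ + z_p·σ. Here z_{0.33} = -0.4399, z_{0.82} = 0.9154.
So 28.1 = μ − 0.4399σ and 49.7 = μ + 0.9154σ.
Subtracting: σ = (49.7 − 28.1)/(0.9154 − (-0.4399)) = 15.938.
Then μ = 28.1 − (-0.4399)·15.938 = 35.111.
Precision τ = 1/σ² = 1/15.94² = 0.00394.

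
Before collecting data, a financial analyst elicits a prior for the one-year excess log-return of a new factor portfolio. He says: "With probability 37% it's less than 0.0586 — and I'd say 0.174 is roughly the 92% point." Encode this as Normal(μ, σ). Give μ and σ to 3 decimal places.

μ = 0.081, σ = 0.066

For Normal(μ,σ), the p-quantile is μ + z_p·σ. Here z_{0.37} = -0.3319, z_{0.92} = 1.405.
So 0.0586 = μ − 0.3319σ and 0.174 = μ + 1.405σ.
Subtracting: σ = (0.174 − 0.0586)/(1.405 − (-0.3319)) = 0.066.
Then μ = 0.0586 − (-0.3319)·0.066 = 0.081.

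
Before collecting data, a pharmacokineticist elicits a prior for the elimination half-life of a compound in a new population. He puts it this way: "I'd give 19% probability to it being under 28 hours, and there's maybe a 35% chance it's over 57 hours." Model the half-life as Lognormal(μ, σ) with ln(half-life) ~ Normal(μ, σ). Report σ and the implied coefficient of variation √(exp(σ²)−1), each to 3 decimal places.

σ ≈ 0.563, CV ≈ 0.610

If T ~ Lognormal(μ,σ) then ln T ~ Normal(μ,σ), so the p-quantile of ln T is μ + z_p·σ.
ln(28) = 3.332 and ln(57) = 4.043; z_{0.19} = -0.8779, z_{0.65} = 0.3853.
σ = (4.043 − 3.332)/(0.3853 − (-0.8779)) = 0.563.
μ = 3.332 − (-0.8779)·0.563 = 3.826.
CV = √(exp(σ²)−1) = √(exp(0.3167)−1) = 0.610.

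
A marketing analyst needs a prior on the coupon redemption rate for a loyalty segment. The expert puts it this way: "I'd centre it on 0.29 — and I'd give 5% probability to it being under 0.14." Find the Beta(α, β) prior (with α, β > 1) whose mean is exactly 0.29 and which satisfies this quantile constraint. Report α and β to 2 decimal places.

α ≈ 5.82, β ≈ 14.26

With mean 0.29 fixed, write α = 0.29s, β = 0.71s where s = α+β.
Need P(θ < 0.14) = 0.05 under Beta(0.29s, 0.71s). Normal approximation: (q−m)/√(m(1−m)/s) ≈ z_{0.05} = -1.64, so s ≈ 0.29·0.71·(-1.64)²/(0.14−0.29)² = 24.8.
At s = 24.8: P(θ<0.14) ≈ 0.032. Adjusting to match 0.05 gives s ≈ 20.08.
So α = 0.29·20.08 ≈ 5.82, β = 0.71·20.08 ≈ 14.26.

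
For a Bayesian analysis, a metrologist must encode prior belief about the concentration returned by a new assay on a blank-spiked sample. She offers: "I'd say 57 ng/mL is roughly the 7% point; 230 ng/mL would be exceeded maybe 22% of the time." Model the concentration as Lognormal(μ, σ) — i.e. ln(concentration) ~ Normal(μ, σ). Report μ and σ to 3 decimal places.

If T ~ Lognormal(μ,σ) then ln T ~ Normal(μ,σ), so the p-quantile of ln T is μ + z_p·σ.
ln(57) = 4.043 and ln(230) = 5.438; z_{0.07} = -1.476, z_{0.78} = 0.7722.
σ = (5.438 − 4.043)/(0.7722 − (-1.476)) = 0.621.
μ = 4.043 − (-1.476)·0.621 = 4.959.

μ ≈ 4.959, σ ≈ 0.621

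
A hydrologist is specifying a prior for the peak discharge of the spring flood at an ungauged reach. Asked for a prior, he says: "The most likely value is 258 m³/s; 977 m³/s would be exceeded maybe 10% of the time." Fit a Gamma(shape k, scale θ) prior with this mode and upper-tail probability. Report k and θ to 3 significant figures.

k ≈ 2.04, θ ≈ 247

Gamma(k,θ) with k>1 has mode (k−1)θ, so θ = 258/(k−1).
Need P(X < 977) = 0.9 with θ tied to k this way. Start at k = 2, θ = 258: P(X<977) ≈ 0.891.
Too low — raise k to concentrate. Iterating converges to k ≈ 2.04.
Then θ = 258/(2.04−1) ≈ 247.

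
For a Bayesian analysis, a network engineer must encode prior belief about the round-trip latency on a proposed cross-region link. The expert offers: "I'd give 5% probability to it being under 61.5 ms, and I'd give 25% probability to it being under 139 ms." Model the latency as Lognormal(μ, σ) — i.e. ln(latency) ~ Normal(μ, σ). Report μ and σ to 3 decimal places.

μ ≈ 5.501, σ ≈ 0.840

If T ~ Lognormal(μ,σ) then ln T ~ Normal(μ,σ), so the p-quantile of ln T is μ + z_p·σ.
ln(61.5) = 4.119 and ln(139) = 4.934; z_{0.05} = -1.645, z_{0.25} = -0.6745.
σ = (4.934 − 4.119)/(-0.6745 − (-1.645)) = 0.840.
μ = 4.119 − (-1.645)·0.840 = 5.501.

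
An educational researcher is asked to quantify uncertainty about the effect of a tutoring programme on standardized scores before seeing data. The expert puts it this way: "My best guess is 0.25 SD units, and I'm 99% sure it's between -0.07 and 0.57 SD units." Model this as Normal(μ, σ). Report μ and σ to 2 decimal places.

μ = 0.25, σ = 0.12

A symmetric 99% interval runs μ ± z·σ with z = 2.576.
Half-width = 0.32, so σ = 0.32/2.576 = 0.12.
μ is the stated best guess, 0.25.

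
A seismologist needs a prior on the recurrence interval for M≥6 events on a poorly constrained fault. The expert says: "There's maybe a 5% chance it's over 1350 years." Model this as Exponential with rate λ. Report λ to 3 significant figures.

λ ≈ 0.00222

P(T > 1350.0) = e^(−λ·1350.0) = 0.05, so λ = −ln(0.05)/1350.0 = 0.00222.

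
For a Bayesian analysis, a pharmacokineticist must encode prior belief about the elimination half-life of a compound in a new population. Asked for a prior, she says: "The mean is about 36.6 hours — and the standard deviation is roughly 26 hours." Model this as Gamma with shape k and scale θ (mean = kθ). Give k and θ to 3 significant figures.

k ≈ 1.98, θ ≈ 18.5

For Gamma(k, scale θ): mean = kθ, variance = kθ², so CV = 1/√k.
CV = SD/mean = 26/36.6 = 0.7104, hence k = 1/CV² = 1.98.
Then θ = mean/k = 36.6/1.98 = 18.5.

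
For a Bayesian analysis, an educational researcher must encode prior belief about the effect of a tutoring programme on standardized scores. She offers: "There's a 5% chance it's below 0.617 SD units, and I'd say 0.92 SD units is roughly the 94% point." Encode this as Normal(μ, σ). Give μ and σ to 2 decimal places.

The p-quantile of Normal(μ,σ) is μ + z_p·σ, with z_{0.05} = -1.645 and z_{0.94} = 1.555.
Eliminate σ: μ = (z₂·x₁ − z₁·x₂)/(z₂ − z₁) = (1.555·0.617 − (-1.645)·0.92)/3.2 = 0.77.
Then σ = (x₂ − x₁)/(z₂ − z₁) = (0.92 − 0.617)/3.2 = 0.09.

μ = 0.77, σ = 0.09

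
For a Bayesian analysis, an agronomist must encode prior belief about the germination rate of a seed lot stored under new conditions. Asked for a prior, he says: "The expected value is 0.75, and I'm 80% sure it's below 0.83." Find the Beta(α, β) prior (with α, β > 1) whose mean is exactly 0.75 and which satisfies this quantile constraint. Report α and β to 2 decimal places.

α ≈ 16.15, β ≈ 5.38

With mean 0.75 fixed, write α = 0.75s, β = 0.25s where s = α+β.
Need P(θ < 0.83) = 0.8 under Beta(0.75s, 0.25s). Normal approximation: (q−m)/√(m(1−m)/s) ≈ z_{0.8} = 0.842, so s ≈ 0.75·0.25·(0.842)²/(0.83−0.75)² = 20.8.
At s = 20.8: P(θ<0.83) ≈ 0.795. Adjusting to match 0.8 gives s ≈ 21.53.
So α = 0.75·21.53 ≈ 16.15, β = 0.25·21.53 ≈ 5.38.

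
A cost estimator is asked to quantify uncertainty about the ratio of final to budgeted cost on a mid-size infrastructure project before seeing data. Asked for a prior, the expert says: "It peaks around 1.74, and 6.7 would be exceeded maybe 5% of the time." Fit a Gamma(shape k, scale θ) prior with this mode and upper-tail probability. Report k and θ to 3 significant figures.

k ≈ 2.4, θ ≈ 1.25

Gamma(k,θ) with k>1 has mode (k−1)θ, so θ = 1.74/(k−1).
Need P(X < 6.7) = 0.95 with θ tied to k this way. Start at k = 2, θ = 1.74: P(X<6.7) ≈ 0.897.
Too low — raise k to concentrate. Iterating converges to k ≈ 2.4.
Then θ = 1.74/(2.4−1) ≈ 1.25.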